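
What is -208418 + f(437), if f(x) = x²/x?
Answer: -207981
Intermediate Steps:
f(x) = x
-208418 + f(437) = -208418 + 437 = -207981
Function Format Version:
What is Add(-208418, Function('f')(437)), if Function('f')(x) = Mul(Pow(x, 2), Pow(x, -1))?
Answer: -207981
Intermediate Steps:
Function('f')(x) = x
Add(-208418, Function('f')(437)) = Add(-208418, 437) = -207981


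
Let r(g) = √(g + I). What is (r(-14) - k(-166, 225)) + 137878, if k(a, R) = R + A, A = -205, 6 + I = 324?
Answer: 137858 + 4*√19 ≈ 1.3788e+5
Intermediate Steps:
I = 318 (I = -6 + 324 = 318)
r(g) = √(318 + g) (r(g) = √(g + 318) = √(318 + g))
k(a, R) = -205 + R (k(a, R) = R - 205 = -205 + R)
(r(-14) - k(-166, 225)) + 137878 = (√(318 - 14) - (-205 + 225)) + 137878 = (√304 - 1*20) + 137878 = (4*√19 - 20) + 137878 = (-20 + 4*√19) + 137878 = 137858 + 4*√19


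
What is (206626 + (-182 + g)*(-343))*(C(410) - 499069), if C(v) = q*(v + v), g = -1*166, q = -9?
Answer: -165097309510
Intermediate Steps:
g = -166
C(v) = -18*v (C(v) = -9*(v + v) = -18*v)
(206626 + (-182 + g)*(-343))*(C(410) - 499069) = (206626 + (-182 - 166)*(-343))*(-18*410 - 499069) = (206626 - 348*(-343))*(-7380 - 499069) = (206626 + 119364)*(-506449) = 325990*(-506449) = -165097309510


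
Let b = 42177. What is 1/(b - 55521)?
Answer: -1/13344 ≈ -7.4940e-5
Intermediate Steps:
1/(b - 55521) = 1/(42177 - 55521) = 1/(-13344) = -1/13344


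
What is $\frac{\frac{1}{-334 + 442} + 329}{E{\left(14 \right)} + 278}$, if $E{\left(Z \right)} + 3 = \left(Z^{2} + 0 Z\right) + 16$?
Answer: $\frac{35533}{52596} \approx 0.67558$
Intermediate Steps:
$E{\left(Z \right)} = 13 + Z^{2}$ ($E{\left(Z \right)} = -3 + \left(\left(Z^{2} + 0 Z\right) + 16\right) = -3 + \left(\left(Z^{2} + 0\right) + 16\right) = -3 + \left(Z^{2} + 16\right) = -3 + \left(16 + Z^{2}\right) = 13 + Z^{2}$)
$\frac{\frac{1}{-334 + 442} + 329}{E{\left(14 \right)} + 278} = \frac{\frac{1}{-334 + 442} + 329}{\left(13 + 14^{2}\right) + 278} = \frac{\frac{1}{108} + 329}{\left(13 + 196\right) + 278} = \frac{\frac{1}{108} + 329}{209 + 278} = \frac{35533}{108 \cdot 487} = \frac{35533}{108} \cdot \frac{1}{487} = \frac{35533}{52596}$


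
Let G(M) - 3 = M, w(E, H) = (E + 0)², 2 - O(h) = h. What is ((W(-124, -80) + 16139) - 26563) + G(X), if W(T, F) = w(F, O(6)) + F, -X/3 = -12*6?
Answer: -3885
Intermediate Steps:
O(h) = 2 - h
X = 216 (X = -(-36)*6 = -3*(-72) = 216)
w(E, H) = E²
G(M) = 3 + M
W(T, F) = F + F² (W(T, F) = F² + F = F + F²)
((W(-124, -80) + 16139) - 26563) + G(X) = ((-80*(1 - 80) + 16139) - 26563) + (3 + 216) = ((-80*(-79) + 16139) - 26563) + 219 = ((6320 + 16139) - 26563) + 219 = (22459 - 26563) + 219 = -4104 + 219 = -3885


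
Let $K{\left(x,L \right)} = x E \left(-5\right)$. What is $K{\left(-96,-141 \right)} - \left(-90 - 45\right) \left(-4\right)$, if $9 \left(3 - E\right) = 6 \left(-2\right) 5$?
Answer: $4100$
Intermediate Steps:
$E = \frac{29}{3}$ ($E = 3 - \frac{6 \left(-2\right) 5}{9} = 3 - \frac{\left(-12\right) 5}{9} = 3 - - \frac{20}{3} = 3 + \frac{20}{3} = \frac{29}{3} \approx 9.6667$)
$K{\left(x,L \right)} = - \frac{145 x}{3}$ ($K{\left(x,L \right)} = x \frac{29}{3} \left(-5\right) = \frac{29 x}{3} \left(-5\right) = - \frac{145 x}{3}$)
$K{\left(-96,-141 \right)} - \left(-90 - 45\right) \left(-4\right) = \left(- \frac{145}{3}\right) \left(-96\right) - \left(-90 - 45\right) \left(-4\right) = 4640 - \left(-135\right) \left(-4\right) = 4640 - 540 = 4100$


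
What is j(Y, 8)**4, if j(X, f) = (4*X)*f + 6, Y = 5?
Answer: 759333136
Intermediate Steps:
j(X, f) = 6 + 4*X*f (j(X, f) = 4*X*f + 6 = 6 + 4*X*f)
j(Y, 8)**4 = (6 + 4*5*8)**4 = (6 + 160)**4 = 166**4 = 759333136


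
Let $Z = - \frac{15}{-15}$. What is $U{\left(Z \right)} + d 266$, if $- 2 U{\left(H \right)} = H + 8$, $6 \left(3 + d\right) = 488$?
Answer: $\frac{124993}{6} \approx 20832.0$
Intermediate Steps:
$d = \frac{235}{3}$ ($d = -3 + \frac{1}{6} \cdot 488 = -3 + \frac{244}{3} = \frac{235}{3} \approx 78.333$)
$Z = 1$ ($Z = \left(-15\right) \left(- \frac{1}{15}\right) = 1$)
$U{\left(H \right)} = -4 - \frac{H}{2}$ ($U{\left(H \right)} = - \frac{H + 8}{2} = - \frac{8 + H}{2} = -4 - \frac{H}{2}$)
$U{\left(Z \right)} + d 266 = \left(-4 - \frac{1}{2}\right) + \frac{235}{3} \cdot 266 = \left(-4 - \frac{1}{2}\right) + \frac{62510}{3} = - \frac{9}{2} + \frac{62510}{3} = \frac{124993}{6}$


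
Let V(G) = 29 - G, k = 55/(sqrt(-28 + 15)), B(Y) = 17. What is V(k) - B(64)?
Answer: 12 + 55*I*sqrt(13)/13 ≈ 12.0 + 15.254*I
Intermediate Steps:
k = -55*I*sqrt(13)/13 (k = 55/(sqrt(-13)) = 55/((I*sqrt(13))) = 55*(-I*sqrt(13)/13) = -55*I*sqrt(13)/13 ≈ -15.254*I)
V(k) - B(64) = (29 - (-55)*I*sqrt(13)/13) - 1*17 = (29 + 55*I*sqrt(13)/13) - 17 = 12 + 55*I*sqrt(13)/13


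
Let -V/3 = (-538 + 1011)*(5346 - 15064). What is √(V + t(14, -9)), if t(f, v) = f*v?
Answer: 2*√3447429 ≈ 3713.4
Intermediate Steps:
V = 13789842 (V = -3*(-538 + 1011)*(5346 - 15064) = -1419*(-9718) = -3*(-4596614) = 13789842)
√(V + t(14, -9)) = √(13789842 + 14*(-9)) = √(13789842 - 126) = √13789716 = 2*√3447429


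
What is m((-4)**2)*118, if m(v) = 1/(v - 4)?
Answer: 59/6 ≈ 9.8333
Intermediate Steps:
m(v) = 1/(-4 + v)
m((-4)**2)*118 = 118/(-4 + (-4)**2) = 118/(-4 + 16) = 118/12 = (1/12)*118 = 59/6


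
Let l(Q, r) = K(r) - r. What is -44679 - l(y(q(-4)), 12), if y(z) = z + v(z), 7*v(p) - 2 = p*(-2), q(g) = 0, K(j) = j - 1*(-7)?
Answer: -44686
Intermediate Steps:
K(j) = 7 + j (K(j) = j + 7 = 7 + j)
v(p) = 2/7 - 2*p/7 (v(p) = 2/7 + (p*(-2))/7 = 2/7 + (-2*p)/7 = 2/7 - 2*p/7)
y(z) = 2/7 + 5*z/7 (y(z) = z + (2/7 - 2*z/7) = 2/7 + 5*z/7)
l(Q, r) = 7 (l(Q, r) = (7 + r) - r = 7)
-44679 - l(y(q(-4)), 12) = -44679 - 1*7 = -44679 - 7 = -44686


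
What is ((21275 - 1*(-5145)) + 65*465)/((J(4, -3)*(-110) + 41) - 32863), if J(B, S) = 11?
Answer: -56645/34032 ≈ -1.6645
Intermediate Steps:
((21275 - 1*(-5145)) + 65*465)/((J(4, -3)*(-110) + 41) - 32863) = ((21275 - 1*(-5145)) + 65*465)/((11*(-110) + 41) - 32863) = ((21275 + 5145) + 30225)/((-1210 + 41) - 32863) = (26420 + 30225)/(-1169 - 32863) = 56645/(-34032) = 56645*(-1/34032) = -56645/34032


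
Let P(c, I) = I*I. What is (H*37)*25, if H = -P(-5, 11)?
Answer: -111925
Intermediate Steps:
P(c, I) = I²
H = -121 (H = -1*11² = -1*121 = -121)
(H*37)*25 = -121*37*25 = -4477*25 = -111925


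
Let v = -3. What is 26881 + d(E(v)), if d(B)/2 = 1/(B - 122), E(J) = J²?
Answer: 3037551/113 ≈ 26881.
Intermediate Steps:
d(B) = 2/(-122 + B) (d(B) = 2/(B - 122) = 2/(-122 + B))
26881 + d(E(v)) = 26881 + 2/(-122 + (-3)²) = 26881 + 2/(-122 + 9) = 26881 + 2/(-113) = 26881 + 2*(-1/113) = 26881 - 2/113 = 3037551/113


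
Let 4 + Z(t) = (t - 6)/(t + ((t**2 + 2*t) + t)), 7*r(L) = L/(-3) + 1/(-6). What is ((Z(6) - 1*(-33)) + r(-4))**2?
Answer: 30625/36 ≈ 850.69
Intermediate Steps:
r(L) = -1/42 - L/21 (r(L) = (L/(-3) + 1/(-6))/7 = (L*(-1/3) + 1*(-1/6))/7 = (-L/3 - 1/6)/7 = (-1/6 - L/3)/7 = -1/42 - L/21)
Z(t) = -4 + (-6 + t)/(t**2 + 4*t) (Z(t) = -4 + (t - 6)/(t + ((t**2 + 2*t) + t)) = -4 + (-6 + t)/(t + (t**2 + 3*t)) = -4 + (-6 + t)/(t**2 + 4*t))
((Z(6) - 1*(-33)) + r(-4))**2 = (((-6 - 15*6 - 4*6**2)/(6*(4 + 6)) - 1*(-33)) + (-1/42 - 1/21*(-4)))**2 = (((1/6)*(-6 - 90 - 4*36)/10 + 33) + (-1/42 + 4/21))**2 = (((1/6)*(1/10)*(-6 - 90 - 144) + 33) + 1/6)**2 = (((1/6)*(1/10)*(-240) + 33) + 1/6)**2 = ((-4 + 33) + 1/6)**2 = (29 + 1/6)**2 = (175/6)**2 = 30625/36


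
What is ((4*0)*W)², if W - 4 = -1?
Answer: 0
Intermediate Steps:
W = 3 (W = 4 - 1 = 3)
((4*0)*W)² = ((4*0)*3)² = (0*3)² = 0² = 0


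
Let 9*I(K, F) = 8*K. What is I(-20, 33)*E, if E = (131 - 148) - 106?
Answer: 6560/3 ≈ 2186.7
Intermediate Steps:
E = -123 (E = -17 - 106 = -123)
I(K, F) = 8*K/9 (I(K, F) = (8*K)/9 = 8*K/9)
I(-20, 33)*E = ((8/9)*(-20))*(-123) = -160/9*(-123) = 6560/3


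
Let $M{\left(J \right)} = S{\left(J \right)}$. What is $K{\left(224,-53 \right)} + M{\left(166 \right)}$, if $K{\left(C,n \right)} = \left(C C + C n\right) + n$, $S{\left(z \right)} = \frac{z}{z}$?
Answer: $38252$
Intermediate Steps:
$S{\left(z \right)} = 1$
$M{\left(J \right)} = 1$
$K{\left(C,n \right)} = n + C^{2} + C n$ ($K{\left(C,n \right)} = \left(C^{2} + C n\right) + n = n + C^{2} + C n$)
$K{\left(224,-53 \right)} + M{\left(166 \right)} = \left(-53 + 224^{2} + 224 \left(-53\right)\right) + 1 = \left(-53 + 50176 - 11872\right) + 1 = 38251 + 1 = 38252$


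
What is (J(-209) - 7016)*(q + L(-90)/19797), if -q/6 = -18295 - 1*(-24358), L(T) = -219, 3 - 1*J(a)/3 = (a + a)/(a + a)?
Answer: 1682810049950/6599 ≈ 2.5501e+8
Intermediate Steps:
J(a) = 6 (J(a) = 9 - 3*(a + a)/(a + a) = 9 - 3*2*a/(2*a) = 9 - 3*2*a*1/(2*a) = 9 - 3*1 = 9 - 3 = 6)
q = -36378 (q = -6*(-18295 - 1*(-24358)) = -6*(-18295 + 24358) = -6*6063 = -36378)
(J(-209) - 7016)*(q + L(-90)/19797) = (6 - 7016)*(-36378 - 219/19797) = -7010*(-36378 - 219*1/19797) = -7010*(-36378 - 73/6599) = -7010*(-240058495/6599) = 1682810049950/6599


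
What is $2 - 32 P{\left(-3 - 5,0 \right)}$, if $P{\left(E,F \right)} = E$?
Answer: $258$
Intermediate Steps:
$2 - 32 P{\left(-3 - 5,0 \right)} = 2 - 32 \left(-3 - 5\right) = 2 - -256 = 2 + 256 = 258$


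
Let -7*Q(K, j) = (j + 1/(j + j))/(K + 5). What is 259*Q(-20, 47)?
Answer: 54501/470 ≈ 115.96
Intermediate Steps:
Q(K, j) = -(j + 1/(2*j))/(7*(5 + K)) (Q(K, j) = -(j + 1/(j + j))/(7*(K + 5)) = -(j + 1/(2*j))/(7*(5 + K)))
259*Q(-20, 47) = 259*((1/14)*(-1 - 2*47²)/(47*(5 - 20))) = 259*((1/14)*(1/47)*(-1 - 2*2209)/(-15)) = 259*((1/14)*(1/47)*(-1/15)*(-1 - 4418)) = 259*((1/14)*(1/47)*(-1/15)*(-4419)) = 259*(1473/3290) = 54501/470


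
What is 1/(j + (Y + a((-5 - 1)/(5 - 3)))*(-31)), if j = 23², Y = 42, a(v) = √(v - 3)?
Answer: I/(-773*I + 31*√6) ≈ -0.0012813 + 0.00012587*I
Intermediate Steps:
a(v) = √(-3 + v)
j = 529
1/(j + (Y + a((-5 - 1)/(5 - 3)))*(-31)) = 1/(529 + (42 + √(-3 + (-5 - 1)/(5 - 3)))*(-31)) = 1/(529 + (42 + √(-3 - 6/2))*(-31)) = 1/(529 + (42 + √(-3 - 6*½))*(-31)) = 1/(529 + (42 + √(-3 - 3))*(-31)) = 1/(529 + (42 + √(-6))*(-31)) = 1/(529 + (42 + I*√6)*(-31)) = 1/(529 + (-1302 - 31*I*√6)) = 1/(-773 - 31*I*√6)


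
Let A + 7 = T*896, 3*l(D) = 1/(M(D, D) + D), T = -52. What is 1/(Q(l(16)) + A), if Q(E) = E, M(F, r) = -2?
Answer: -42/1957157 ≈ -2.1460e-5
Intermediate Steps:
l(D) = 1/(3*(-2 + D))
A = -46599 (A = -7 - 52*896 = -7 - 46592 = -46599)
1/(Q(l(16)) + A) = 1/(1/(3*(-2 + 16)) - 46599) = 1/((1/3)/14 - 46599) = 1/((1/3)*(1/14) - 46599) = 1/(1/42 - 46599) = 1/(-1957157/42) = -42/1957157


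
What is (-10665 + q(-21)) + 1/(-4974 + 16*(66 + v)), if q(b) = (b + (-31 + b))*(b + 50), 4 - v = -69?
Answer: -35150501/2750 ≈ -12782.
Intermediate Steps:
v = 73 (v = 4 - 1*(-69) = 4 + 69 = 73)
q(b) = (-31 + 2*b)*(50 + b)
(-10665 + q(-21)) + 1/(-4974 + 16*(66 + v)) = (-10665 + (-1550 + 2*(-21)² + 69*(-21))) + 1/(-4974 + 16*(66 + 73)) = (-10665 + (-1550 + 2*441 - 1449)) + 1/(-4974 + 16*139) = (-10665 + (-1550 + 882 - 1449)) + 1/(-4974 + 2224) = (-10665 - 2117) + 1/(-2750) = -12782 - 1/2750 = -35150501/2750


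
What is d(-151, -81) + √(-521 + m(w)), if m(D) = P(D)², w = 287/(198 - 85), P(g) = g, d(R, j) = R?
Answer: -151 + 2*I*√1642570/113 ≈ -151.0 + 22.684*I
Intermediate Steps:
w = 287/113 ≈ 2.5398
m(D) = D²
d(-151, -81) + √(-521 + m(w)) = -151 + √(-521 + (287/113)²) = -151 + √(-521 + 82369/12769) = -151 + √(-6570280/12769) = -151 + 2*I*√1642570/113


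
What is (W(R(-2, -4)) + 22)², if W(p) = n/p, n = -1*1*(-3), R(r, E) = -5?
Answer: 11449/25 ≈ 457.96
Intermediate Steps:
n = 3 (n = -1*(-3) = 3)
W(p) = 3/p
(W(R(-2, -4)) + 22)² = (3/(-5) + 22)² = (3*(-⅕) + 22)² = (-⅗ + 22)² = (107/5)² = 11449/25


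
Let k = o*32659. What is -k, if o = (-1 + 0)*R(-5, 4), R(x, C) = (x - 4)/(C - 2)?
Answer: -293931/2 ≈ -1.4697e+5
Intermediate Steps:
R(x, C) = (-4 + x)/(-2 + C)
o = 9/2 (o = (-1 + 0)*((-4 - 5)/(-2 + 4)) = -(-9)/2 = -1*(-9/2) = 9/2 ≈ 4.5000)
k = 293931/2 (k = (9/2)*32659 = 293931/2 ≈ 1.4697e+5)
-k = -1*293931/2 = -293931/2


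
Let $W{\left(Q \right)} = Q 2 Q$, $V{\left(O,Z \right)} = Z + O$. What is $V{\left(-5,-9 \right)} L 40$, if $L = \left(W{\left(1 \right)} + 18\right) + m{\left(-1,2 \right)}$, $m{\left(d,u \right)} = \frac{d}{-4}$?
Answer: $-11340$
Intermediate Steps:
$V{\left(O,Z \right)} = O + Z$
$m{\left(d,u \right)} = - \frac{d}{4}$ ($m{\left(d,u \right)} = d \left(- \frac{1}{4}\right) = - \frac{d}{4}$)
$W{\left(Q \right)} = 2 Q^{2}$ ($W{\left(Q \right)} = 2 Q Q = 2 Q^{2}$)
$L = \frac{81}{4}$ ($L = \left(2 \cdot 1^{2} + 18\right) - - \frac{1}{4} = \left(2 \cdot 1 + 18\right) + \frac{1}{4} = \left(2 + 18\right) + \frac{1}{4} = 20 + \frac{1}{4} = \frac{81}{4} \approx 20.25$)
$V{\left(-5,-9 \right)} L 40 = \left(-5 - 9\right) \frac{81}{4} \cdot 40 = \left(-14\right) \frac{81}{4} \cdot 40 = \left(- \frac{567}{2}\right) 40 = -11340$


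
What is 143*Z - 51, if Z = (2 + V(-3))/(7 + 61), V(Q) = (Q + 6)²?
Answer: -1895/68 ≈ -27.868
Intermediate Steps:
V(Q) = (6 + Q)²
Z = 11/68 (Z = (2 + (6 - 3)²)/(7 + 61) = (2 + 3²)/68 = (2 + 9)*(1/68) = 11*(1/68) = 11/68 ≈ 0.16176)
143*Z - 51 = 143*(11/68) - 51 = 1573/68 - 51 = -1895/68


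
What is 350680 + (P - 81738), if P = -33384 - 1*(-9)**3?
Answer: 236287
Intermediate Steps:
P = -32655 (P = -33384 - 1*(-729) = -33384 + 729 = -32655)
350680 + (P - 81738) = 350680 + (-32655 - 81738) = 350680 - 114393 = 236287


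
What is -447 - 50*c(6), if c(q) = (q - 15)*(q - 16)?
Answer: -4947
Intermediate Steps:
c(q) = (-16 + q)*(-15 + q) (c(q) = (-15 + q)*(-16 + q) = (-16 + q)*(-15 + q))
-447 - 50*c(6) = -447 - 50*(240 + 6**2 - 31*6) = -447 - 50*(240 + 36 - 186) = -447 - 50*90 = -447 - 4500 = -4947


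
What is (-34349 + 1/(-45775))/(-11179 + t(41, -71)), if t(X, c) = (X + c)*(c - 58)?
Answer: 1572325476/334569475 ≈ 4.6995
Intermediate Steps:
t(X, c) = (-58 + c)*(X + c) (t(X, c) = (X + c)*(-58 + c) = (-58 + c)*(X + c))
(-34349 + 1/(-45775))/(-11179 + t(41, -71)) = (-34349 + 1/(-45775))/(-11179 + ((-71)² - 58*41 - 58*(-71) + 41*(-71))) = (-34349 - 1/45775)/(-11179 + (5041 - 2378 + 4118 - 2911)) = -1572325476/(45775*(-11179 + 3870)) = -1572325476/45775/(-7309) = -1572325476/45775*(-1/7309) = 1572325476/334569475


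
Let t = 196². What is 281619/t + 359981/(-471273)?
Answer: 118890400891/18104423568 ≈ 6.5669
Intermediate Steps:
t = 38416
281619/t + 359981/(-471273) = 281619/38416 + 359981/(-471273) = 281619*(1/38416) + 359981*(-1/471273) = 281619/38416 - 359981/471273 = 118890400891/18104423568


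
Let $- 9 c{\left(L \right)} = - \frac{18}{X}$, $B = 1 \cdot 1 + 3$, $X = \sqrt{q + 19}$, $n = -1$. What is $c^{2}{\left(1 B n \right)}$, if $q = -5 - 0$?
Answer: $\frac{2}{7} \approx 0.28571$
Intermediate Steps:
$q = -5$ ($q = -5 + 0 = -5$)
$X = \sqrt{14}$ ($X = \sqrt{-5 + 19} = \sqrt{14} \approx 3.7417$)
$B = 4$ ($B = 1 + 3 = 4$)
$c{\left(L \right)} = \frac{\sqrt{14}}{7}$ ($c{\left(L \right)} = - \frac{\left(-18\right) \frac{1}{\sqrt{14}}}{9} = - \frac{\left(-18\right) \frac{\sqrt{14}}{14}}{9} = - \frac{\left(- \frac{9}{7}\right) \sqrt{14}}{9} = \frac{\sqrt{14}}{7}$)
$c^{2}{\left(1 B n \right)} = \left(\frac{\sqrt{14}}{7}\right)^{2} = \frac{2}{7}$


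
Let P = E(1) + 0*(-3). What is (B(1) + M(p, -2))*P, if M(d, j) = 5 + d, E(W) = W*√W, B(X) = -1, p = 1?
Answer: 5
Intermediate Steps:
E(W) = W^(3/2)
P = 1 (P = 1^(3/2) + 0*(-3) = 1 + 0 = 1)
(B(1) + M(p, -2))*P = (-1 + (5 + 1))*1 = (-1 + 6)*1 = 5*1 = 5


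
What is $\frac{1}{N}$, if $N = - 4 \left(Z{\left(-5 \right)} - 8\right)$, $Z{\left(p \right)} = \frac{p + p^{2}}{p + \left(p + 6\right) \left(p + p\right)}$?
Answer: $\frac{3}{112} \approx 0.026786$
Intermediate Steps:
$Z{\left(p \right)} = \frac{p + p^{2}}{p + 2 p \left(6 + p\right)}$ ($Z{\left(p \right)} = \frac{p + p^{2}}{p + \left(6 + p\right) 2 p} = \frac{p + p^{2}}{p + 2 p \left(6 + p\right)}$)
$N = \frac{112}{3}$ ($N = - 4 \left(\frac{1 - 5}{13 + 2 \left(-5\right)} - 8\right) = - 4 \left(\frac{1}{13 - 10} \left(-4\right) - 8\right) = - 4 \left(\frac{1}{3} \left(-4\right) - 8\right) = - 4 \left(- \frac{4}{3} - 8\right) = \left(-4\right) \left(- \frac{28}{3}\right) = \frac{112}{3} \approx 37.333$)
$\frac{1}{N} = \frac{1}{\frac{112}{3}} = \frac{3}{112}$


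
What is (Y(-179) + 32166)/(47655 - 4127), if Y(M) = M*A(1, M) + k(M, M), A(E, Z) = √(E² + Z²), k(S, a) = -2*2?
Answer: 16081/21764 - 179*√32042/43528 ≈ 0.0027683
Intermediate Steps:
k(S, a) = -4
Y(M) = -4 + M*√(1 + M²) (Y(M) = M*√(1² + M²) - 4 = M*√(1 + M²) - 4 = -4 + M*√(1 + M²))
(Y(-179) + 32166)/(47655 - 4127) = ((-4 - 179*√(1 + (-179)²)) + 32166)/(47655 - 4127) = ((-4 - 179*√(1 + 32041)) + 32166)/43528 = ((-4 - 179*√32042) + 32166)*(1/43528) = (32162 - 179*√32042)*(1/43528) = 16081/21764 - 179*√32042/43528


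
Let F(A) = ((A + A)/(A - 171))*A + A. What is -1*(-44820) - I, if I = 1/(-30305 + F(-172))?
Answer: 471182755123/10512779 ≈ 44820.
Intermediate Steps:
F(A) = A + 2*A²/(-171 + A) (F(A) = ((2*A)/(-171 + A))*A + A = (2*A/(-171 + A))*A + A = 2*A²/(-171 + A) + A = A + 2*A²/(-171 + A))
I = -343/10512779 (I = 1/(-30305 + 3*(-172)*(-57 - 172)/(-171 - 172)) = 1/(-30305 + 3*(-172)*(-229)/(-343)) = 1/(-30305 + 3*(-172)*(-1/343)*(-229)) = 1/(-30305 - 118164/343) = 1/(-10512779/343) = -343/10512779 ≈ -3.2627e-5)
-1*(-44820) - I = -1*(-44820) - 1*(-343/10512779) = 44820 + 343/10512779 = 471182755123/10512779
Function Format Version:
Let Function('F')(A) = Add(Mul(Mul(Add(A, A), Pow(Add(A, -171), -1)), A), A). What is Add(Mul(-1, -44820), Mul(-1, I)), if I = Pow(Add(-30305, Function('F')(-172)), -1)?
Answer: Rational(471182755123, 10512779) ≈ 44820.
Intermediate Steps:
Function('F')(A) = Add(A, Mul(2, Pow(A, 2), Pow(Add(-171, A), -1))) (Function('F')(A) = Add(Mul(Mul(Mul(2, A), Pow(Add(-171, A), -1)), A), A) = Add(Mul(Mul(2, A, Pow(Add(-171, A), -1)), A), A) = Add(Mul(2, Pow(A, 2), Pow(Add(-171, A), -1)), A) = Add(A, Mul(2, Pow(A, 2), Pow(Add(-171, A), -1))))
I = Rational(-343, 10512779) (I = Pow(Add(-30305, Mul(3, -172, Pow(Add(-171, -172), -1), Add(-57, -172))), -1) = Pow(Add(-30305, Mul(3, -172, Pow(-343, -1), -229)), -1) = Pow(Add(-30305, Mul(3, -172, Rational(-1, 343), -229)), -1) = Pow(Add(-30305, Rational(-118164, 343)), -1) = Pow(Rational(-10512779, 343), -1) = Rational(-343, 10512779) ≈ -3.2627e-5)
Add(Mul(-1, -44820), Mul(-1, I)) = Add(Mul(-1, -44820), Mul(-1, Rational(-343, 10512779))) = Add(44820, Rational(343, 10512779)) = Rational(471182755123, 10512779)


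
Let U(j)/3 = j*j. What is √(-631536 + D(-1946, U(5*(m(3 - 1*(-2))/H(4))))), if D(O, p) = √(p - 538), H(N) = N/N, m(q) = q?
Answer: √(-631536 + √1337) ≈ 794.67*I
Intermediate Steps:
H(N) = 1
U(j) = 3*j² (U(j) = 3*(j*j) = 3*j²)
D(O, p) = √(-538 + p)
√(-631536 + D(-1946, U(5*(m(3 - 1*(-2))/H(4))))) = √(-631536 + √(-538 + 3*(5*((3 - 1*(-2))/1))²)) = √(-631536 + √(-538 + 3*(5*((3 + 2)*1))²)) = √(-631536 + √(-538 + 3*(5*(5*1))²)) = √(-631536 + √(-538 + 3*(5*5)²)) = √(-631536 + √(-538 + 3*25²)) = √(-631536 + √(-538 + 3*625)) = √(-631536 + √(-538 + 1875)) = √(-631536 + √1337)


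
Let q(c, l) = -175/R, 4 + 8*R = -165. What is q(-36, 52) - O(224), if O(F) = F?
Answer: -36456/169 ≈ -215.72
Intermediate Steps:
R = -169/8 (R = -1/2 + (1/8)*(-165) = -1/2 - 165/8 = -169/8 ≈ -21.125)
q(c, l) = 1400/169 (q(c, l) = -175/(-169/8) = -175*(-8/169) = 1400/169)
q(-36, 52) - O(224) = 1400/169 - 1*224 = 1400/169 - 224 = -36456/169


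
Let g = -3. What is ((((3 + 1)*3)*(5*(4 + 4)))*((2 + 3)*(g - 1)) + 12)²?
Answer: 91929744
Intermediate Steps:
((((3 + 1)*3)*(5*(4 + 4)))*((2 + 3)*(g - 1)) + 12)² = ((((3 + 1)*3)*(5*(4 + 4)))*((2 + 3)*(-3 - 1)) + 12)² = (((4*3)*(5*8))*(5*(-4)) + 12)² = ((12*40)*(-20) + 12)² = (480*(-20) + 12)² = (-9600 + 12)² = (-9588)² = 91929744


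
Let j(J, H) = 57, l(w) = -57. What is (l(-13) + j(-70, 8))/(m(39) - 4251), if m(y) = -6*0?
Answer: 0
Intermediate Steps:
m(y) = 0
(l(-13) + j(-70, 8))/(m(39) - 4251) = (-57 + 57)/(0 - 4251) = 0/(-4251) = 0*(-1/4251) = 0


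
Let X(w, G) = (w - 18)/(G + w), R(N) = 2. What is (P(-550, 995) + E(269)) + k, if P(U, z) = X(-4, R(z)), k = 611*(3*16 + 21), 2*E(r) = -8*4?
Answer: 42154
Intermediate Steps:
E(r) = -16 (E(r) = (-8*4)/2 = (1/2)*(-32) = -16)
k = 42159 (k = 611*(48 + 21) = 611*69 = 42159)
X(w, G) = (-18 + w)/(G + w)
P(U, z) = 11 (P(U, z) = (-18 - 4)/(2 - 4) = -22/(-2) = -1/2*(-22) = 11)
(P(-550, 995) + E(269)) + k = (11 - 16) + 42159 = -5 + 42159 = 42154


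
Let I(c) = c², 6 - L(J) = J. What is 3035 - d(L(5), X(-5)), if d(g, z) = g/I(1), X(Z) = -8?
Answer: 3034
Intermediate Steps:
L(J) = 6 - J
d(g, z) = g (d(g, z) = g/(1²) = g/1 = g*1 = g)
3035 - d(L(5), X(-5)) = 3035 - (6 - 1*5) = 3035 - (6 - 5) = 3035 - 1*1 = 3035 - 1 = 3034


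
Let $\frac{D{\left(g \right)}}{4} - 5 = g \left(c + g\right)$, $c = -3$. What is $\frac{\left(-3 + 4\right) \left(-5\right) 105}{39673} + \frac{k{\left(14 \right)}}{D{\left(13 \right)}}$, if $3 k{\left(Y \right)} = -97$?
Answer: $- \frac{4698781}{64270260} \approx -0.07311$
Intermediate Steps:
$k{\left(Y \right)} = - \frac{97}{3}$ ($k{\left(Y \right)} = \frac{1}{3} \left(-97\right) = - \frac{97}{3}$)
$D{\left(g \right)} = 20 + 4 g \left(-3 + g\right)$
$\frac{\left(-3 + 4\right) \left(-5\right) 105}{39673} + \frac{k{\left(14 \right)}}{D{\left(13 \right)}} = \frac{\left(-3 + 4\right) \left(-5\right) 105}{39673} - \frac{97}{3 \left(20 - 156 + 4 \cdot 13^{2}\right)} = 1 \left(-5\right) 105 \cdot \frac{1}{39673} - \frac{97}{3 \left(20 - 156 + 4 \cdot 169\right)} = \left(-5\right) 105 \cdot \frac{1}{39673} - \frac{97}{3 \left(20 - 156 + 676\right)} = \left(-525\right) \frac{1}{39673} - \frac{97}{3 \cdot 540} = - \frac{525}{39673} - \frac{97}{1620} = - \frac{4698781}{64270260}$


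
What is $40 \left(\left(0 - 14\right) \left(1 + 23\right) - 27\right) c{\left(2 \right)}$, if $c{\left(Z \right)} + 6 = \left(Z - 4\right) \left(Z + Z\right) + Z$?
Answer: $174240$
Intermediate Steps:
$c{\left(Z \right)} = -6 + Z + 2 Z \left(-4 + Z\right)$ ($c{\left(Z \right)} = -6 + \left(\left(Z - 4\right) \left(Z + Z\right) + Z\right) = -6 + \left(\left(-4 + Z\right) 2 Z + Z\right) = -6 + \left(2 Z \left(-4 + Z\right) + Z\right) = -6 + \left(Z + 2 Z \left(-4 + Z\right)\right) = -6 + Z + 2 Z \left(-4 + Z\right)$)
$40 \left(\left(0 - 14\right) \left(1 + 23\right) - 27\right) c{\left(2 \right)} = 40 \left(\left(0 - 14\right) \left(1 + 23\right) - 27\right) \left(-6 - 14 + 2 \cdot 2^{2}\right) = 40 \left(\left(-14\right) 24 - 27\right) \left(-6 - 14 + 2 \cdot 4\right) = 40 \left(-336 - 27\right) \left(-6 - 14 + 8\right) = 40 \left(-363\right) \left(-12\right) = \left(-14520\right) \left(-12\right) = 174240$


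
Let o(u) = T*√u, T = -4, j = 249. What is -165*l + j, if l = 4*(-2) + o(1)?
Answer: 2229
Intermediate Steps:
o(u) = -4*√u
l = -12 (l = 4*(-2) - 4*√1 = -8 - 4*1 = -8 - 4 = -12)
-165*l + j = -165*(-12) + 249 = 1980 + 249 = 2229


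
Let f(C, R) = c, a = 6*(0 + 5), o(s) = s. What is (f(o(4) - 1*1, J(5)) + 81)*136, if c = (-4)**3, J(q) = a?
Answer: 2312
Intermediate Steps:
a = 30 (a = 6*5 = 30)
J(q) = 30
c = -64
f(C, R) = -64
(f(o(4) - 1*1, J(5)) + 81)*136 = (-64 + 81)*136 = 17*136 = 2312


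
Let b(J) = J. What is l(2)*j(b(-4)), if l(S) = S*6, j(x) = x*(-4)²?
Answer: -768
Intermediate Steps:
j(x) = 16*x (j(x) = x*16 = 16*x)
l(S) = 6*S
l(2)*j(b(-4)) = (6*2)*(16*(-4)) = 12*(-64) = -768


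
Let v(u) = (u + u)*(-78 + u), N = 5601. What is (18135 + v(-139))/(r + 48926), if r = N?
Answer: 78461/54527 ≈ 1.4389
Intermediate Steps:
r = 5601
v(u) = 2*u*(-78 + u) (v(u) = (2*u)*(-78 + u) = 2*u*(-78 + u))
(18135 + v(-139))/(r + 48926) = (18135 + 2*(-139)*(-78 - 139))/(5601 + 48926) = (18135 + 2*(-139)*(-217))/54527 = (18135 + 60326)*(1/54527) = 78461*(1/54527) = 78461/54527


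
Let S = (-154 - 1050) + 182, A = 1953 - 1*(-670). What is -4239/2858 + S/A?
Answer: -14039773/7496534 ≈ -1.8728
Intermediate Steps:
A = 2623 (A = 1953 + 670 = 2623)
S = -1022 (S = -1204 + 182 = -1022)
-4239/2858 + S/A = -4239/2858 - 1022/2623 = -14039773/7496534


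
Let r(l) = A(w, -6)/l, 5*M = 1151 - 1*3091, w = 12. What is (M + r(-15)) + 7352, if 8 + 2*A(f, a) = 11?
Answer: 69639/10 ≈ 6963.9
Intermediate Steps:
A(f, a) = 3/2 (A(f, a) = -4 + (½)*11 = -4 + 11/2 = 3/2)
M = -388 (M = (1151 - 1*3091)/5 = (1151 - 3091)/5 = (⅕)*(-1940) = -388)
r(l) = 3/(2*l)
(M + r(-15)) + 7352 = (-388 + (3/2)/(-15)) + 7352 = (-388 + (3/2)*(-1/15)) + 7352 = (-388 - ⅒) + 7352 = -3881/10 + 7352 = 69639/10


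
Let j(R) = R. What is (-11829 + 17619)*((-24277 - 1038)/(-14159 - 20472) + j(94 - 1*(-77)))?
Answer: 34434380640/34631 ≈ 9.9432e+5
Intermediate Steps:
(-11829 + 17619)*((-24277 - 1038)/(-14159 - 20472) + j(94 - 1*(-77))) = (-11829 + 17619)*((-24277 - 1038)/(-14159 - 20472) + (94 - 1*(-77))) = 5790*(-25315/(-34631) + (94 + 77)) = 5790*(-25315*(-1/34631) + 171) = 5790*(25315/34631 + 171) = 5790*(5947216/34631) = 34434380640/34631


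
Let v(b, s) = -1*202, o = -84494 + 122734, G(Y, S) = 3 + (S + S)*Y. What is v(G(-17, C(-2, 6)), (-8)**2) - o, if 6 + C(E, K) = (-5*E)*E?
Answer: -38442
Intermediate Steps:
C(E, K) = -6 - 5*E**2 (C(E, K) = -6 + (-5*E)*E = -6 - 5*E**2)
G(Y, S) = 3 + 2*S*Y (G(Y, S) = 3 + (2*S)*Y = 3 + 2*S*Y)
o = 38240
v(b, s) = -202
v(G(-17, C(-2, 6)), (-8)**2) - o = -202 - 1*38240 = -202 - 38240 = -38442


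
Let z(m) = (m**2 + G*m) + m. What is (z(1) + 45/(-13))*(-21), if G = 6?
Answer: -1239/13 ≈ -95.308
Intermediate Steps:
z(m) = m**2 + 7*m (z(m) = (m**2 + 6*m) + m = m**2 + 7*m)
(z(1) + 45/(-13))*(-21) = (1*(7 + 1) + 45/(-13))*(-21) = (1*8 + 45*(-1/13))*(-21) = (8 - 45/13)*(-21) = (59/13)*(-21) = -1239/13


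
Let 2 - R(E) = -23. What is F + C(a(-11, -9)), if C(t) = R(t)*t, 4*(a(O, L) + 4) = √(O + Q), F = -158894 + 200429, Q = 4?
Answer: 41435 + 25*I*√7/4 ≈ 41435.0 + 16.536*I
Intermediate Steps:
R(E) = 25 (R(E) = 2 - 1*(-23) = 2 + 23 = 25)
F = 41535
a(O, L) = -4 + √(4 + O)/4 (a(O, L) = -4 + √(O + 4)/4 = -4 + √(4 + O)/4)
C(t) = 25*t
F + C(a(-11, -9)) = 41535 + 25*(-4 + √(4 - 11)/4) = 41535 + 25*(-4 + √(-7)/4) = 41535 + 25*(-4 + (I*√7)/4) = 41535 + 25*(-4 + I*√7/4) = 41535 + (-100 + 25*I*√7/4) = 41435 + 25*I*√7/4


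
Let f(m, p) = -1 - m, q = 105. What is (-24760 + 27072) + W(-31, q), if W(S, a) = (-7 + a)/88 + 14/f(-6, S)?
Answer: 509501/220 ≈ 2315.9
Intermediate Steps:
W(S, a) = 1197/440 + a/88 (W(S, a) = (-7 + a)/88 + 14/(-1 - 1*(-6)) = (-7 + a)*(1/88) + 14/(-1 + 6) = (-7/88 + a/88) + 14/5 = 1197/440 + a/88)
(-24760 + 27072) + W(-31, q) = (-24760 + 27072) + (1197/440 + (1/88)*105) = 2312 + (1197/440 + 105/88) = 2312 + 861/220 = 509501/220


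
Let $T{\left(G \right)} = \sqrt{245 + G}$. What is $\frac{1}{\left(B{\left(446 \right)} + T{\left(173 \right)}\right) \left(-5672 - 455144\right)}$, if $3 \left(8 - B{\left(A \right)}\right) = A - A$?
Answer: $\frac{1}{20391108} - \frac{\sqrt{418}}{163128864} \approx -7.629 \cdot 10^{-8}$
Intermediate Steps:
$B{\left(A \right)} = 8$ ($B{\left(A \right)} = 8 - \frac{A - A}{3} = 8 - 0 = 8 + 0 = 8$)
$\frac{1}{\left(B{\left(446 \right)} + T{\left(173 \right)}\right) \left(-5672 - 455144\right)} = \frac{1}{\left(8 + \sqrt{245 + 173}\right) \left(-5672 - 455144\right)} = \frac{1}{\left(8 + \sqrt{418}\right) \left(-460816\right)} = \frac{1}{-3686528 - 460816 \sqrt{418}}$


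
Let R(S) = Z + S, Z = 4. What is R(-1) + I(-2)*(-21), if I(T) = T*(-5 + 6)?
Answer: 45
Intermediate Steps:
I(T) = T (I(T) = T*1 = T)
R(S) = 4 + S
R(-1) + I(-2)*(-21) = (4 - 1) - 2*(-21) = 3 + 42 = 45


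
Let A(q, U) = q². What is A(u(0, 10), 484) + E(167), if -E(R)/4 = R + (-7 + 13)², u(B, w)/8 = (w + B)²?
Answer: 639188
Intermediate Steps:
u(B, w) = 8*(B + w)² (u(B, w) = 8*(w + B)² = 8*(B + w)²)
E(R) = -144 - 4*R (E(R) = -4*(R + (-7 + 13)²) = -4*(R + 6²) = -4*(R + 36) = -4*(36 + R) = -144 - 4*R)
A(u(0, 10), 484) + E(167) = (8*(0 + 10)²)² + (-144 - 4*167) = (8*10²)² + (-144 - 668) = (8*100)² - 812 = 800² - 812 = 640000 - 812 = 639188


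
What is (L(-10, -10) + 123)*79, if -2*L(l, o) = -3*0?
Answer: 9717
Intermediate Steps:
L(l, o) = 0 (L(l, o) = -(-3)*0/2 = -½*0 = 0)
(L(-10, -10) + 123)*79 = (0 + 123)*79 = 123*79 = 9717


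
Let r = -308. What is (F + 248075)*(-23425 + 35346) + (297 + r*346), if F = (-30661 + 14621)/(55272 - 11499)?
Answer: 129445140715652/43773 ≈ 2.9572e+9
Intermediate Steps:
F = -16040/43773 ≈ -0.36644
(F + 248075)*(-23425 + 35346) + (297 + r*346) = (-16040/43773 + 248075)*(-23425 + 35346) + (297 - 308*346) = (10858970935/43773)*11921 + (297 - 106568) = 129449792516135/43773 - 106271 = 129445140715652/43773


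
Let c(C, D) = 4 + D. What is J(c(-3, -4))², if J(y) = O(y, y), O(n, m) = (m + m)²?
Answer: 0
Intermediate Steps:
O(n, m) = 4*m² (O(n, m) = (2*m)² = 4*m²)
J(y) = 4*y²
J(c(-3, -4))² = (4*(4 - 4)²)² = (4*0²)² = (4*0)² = 0² = 0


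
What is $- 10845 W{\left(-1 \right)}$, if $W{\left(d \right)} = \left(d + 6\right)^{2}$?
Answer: $-271125$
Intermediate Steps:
$W{\left(d \right)} = \left(6 + d\right)^{2}$
$- 10845 W{\left(-1 \right)} = - 10845 \left(6 - 1\right)^{2} = - 10845 \cdot 5^{2} = \left(-10845\right) 25 = -271125$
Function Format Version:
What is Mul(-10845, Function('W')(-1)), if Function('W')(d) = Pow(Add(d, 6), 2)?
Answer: -271125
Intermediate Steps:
Function('W')(d) = Pow(Add(6, d), 2)
Mul(-10845, Function('W')(-1)) = Mul(-10845, Pow(Add(6, -1), 2)) = Mul(-10845, Pow(5, 2)) = Mul(-10845, 25) = -271125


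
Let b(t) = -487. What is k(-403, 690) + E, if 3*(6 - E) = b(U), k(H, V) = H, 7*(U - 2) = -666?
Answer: -704/3 ≈ -234.67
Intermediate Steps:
U = -652/7 (U = 2 + (1/7)*(-666) = 2 - 666/7 = -652/7 ≈ -93.143)
E = 505/3 (E = 6 - 1/3*(-487) = 6 + 487/3 = 505/3 ≈ 168.33)
k(-403, 690) + E = -403 + 505/3 = -704/3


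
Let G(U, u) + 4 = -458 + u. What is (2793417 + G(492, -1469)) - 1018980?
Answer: 1772506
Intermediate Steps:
G(U, u) = -462 + u (G(U, u) = -4 + (-458 + u) = -462 + u)
(2793417 + G(492, -1469)) - 1018980 = (2793417 + (-462 - 1469)) - 1018980 = (2793417 - 1931) - 1018980 = 2791486 - 1018980 = 1772506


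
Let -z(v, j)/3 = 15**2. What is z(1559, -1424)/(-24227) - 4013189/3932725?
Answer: -2012190224/2027194225 ≈ -0.99260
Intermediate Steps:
z(v, j) = -675 (z(v, j) = -3*15**2 = -3*225 = -675)
z(1559, -1424)/(-24227) - 4013189/3932725 = -675/(-24227) - 4013189/3932725 = -675*(-1/24227) - 4013189*1/3932725 = 675/24227 - 85387/83675 = -2012190224/2027194225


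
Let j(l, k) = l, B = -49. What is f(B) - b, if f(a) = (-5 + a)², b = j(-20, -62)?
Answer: 2936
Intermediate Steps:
b = -20
f(B) - b = (-5 - 49)² - 1*(-20) = (-54)² + 20 = 2916 + 20 = 2936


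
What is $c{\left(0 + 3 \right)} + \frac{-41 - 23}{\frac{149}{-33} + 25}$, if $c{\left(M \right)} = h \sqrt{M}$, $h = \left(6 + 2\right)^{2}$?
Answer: $- \frac{528}{169} + 64 \sqrt{3} \approx 107.73$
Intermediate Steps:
$h = 64$ ($h = 8^{2} = 64$)
$c{\left(M \right)} = 64 \sqrt{M}$
$c{\left(0 + 3 \right)} + \frac{-41 - 23}{\frac{149}{-33} + 25} = 64 \sqrt{0 + 3} + \frac{-41 - 23}{\frac{149}{-33} + 25} = 64 \sqrt{3} + \frac{-41 - 23}{149 \left(- \frac{1}{33}\right) + 25} = 64 \sqrt{3} - \frac{64}{- \frac{149}{33} + 25} = 64 \sqrt{3} - \frac{64}{\frac{676}{33}} = 64 \sqrt{3} - \frac{528}{169} = - \frac{528}{169} + 64 \sqrt{3}$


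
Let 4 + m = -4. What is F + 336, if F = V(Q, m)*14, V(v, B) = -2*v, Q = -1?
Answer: 364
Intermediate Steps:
m = -8 (m = -4 - 4 = -8)
F = 28 (F = -2*(-1)*14 = 2*14 = 28)
F + 336 = 28 + 336 = 364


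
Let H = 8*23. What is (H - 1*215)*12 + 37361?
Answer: 36989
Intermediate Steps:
H = 184
(H - 1*215)*12 + 37361 = (184 - 1*215)*12 + 37361 = (184 - 215)*12 + 37361 = -31*12 + 37361 = -372 + 37361 = 36989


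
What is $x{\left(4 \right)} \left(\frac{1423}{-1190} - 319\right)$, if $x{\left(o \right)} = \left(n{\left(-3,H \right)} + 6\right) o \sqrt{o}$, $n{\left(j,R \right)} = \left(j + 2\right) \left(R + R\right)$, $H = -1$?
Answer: $- \frac{12193056}{595} \approx -20493.0$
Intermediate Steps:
$n{\left(j,R \right)} = 2 R \left(2 + j\right)$ ($n{\left(j,R \right)} = \left(2 + j\right) 2 R = 2 R \left(2 + j\right)$)
$x{\left(o \right)} = 8 o^{\frac{3}{2}}$ ($x{\left(o \right)} = \left(2 \left(-1\right) \left(2 - 3\right) + 6\right) o \sqrt{o} = \left(2 \left(-1\right) \left(-1\right) + 6\right) o^{\frac{3}{2}} = \left(2 + 6\right) o^{\frac{3}{2}} = 8 o^{\frac{3}{2}}$)
$x{\left(4 \right)} \left(\frac{1423}{-1190} - 319\right) = 8 \cdot 4^{\frac{3}{2}} \left(\frac{1423}{-1190} - 319\right) = 8 \cdot 8 \left(1423 \left(- \frac{1}{1190}\right) - 319\right) = 64 \left(- \frac{1423}{1190} - 319\right) = 64 \left(- \frac{381033}{1190}\right) = - \frac{12193056}{595}$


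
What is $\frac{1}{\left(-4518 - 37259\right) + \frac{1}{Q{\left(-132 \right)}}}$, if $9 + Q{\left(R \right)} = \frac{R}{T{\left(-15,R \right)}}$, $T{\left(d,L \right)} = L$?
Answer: $- \frac{8}{334217} \approx -2.3937 \cdot 10^{-5}$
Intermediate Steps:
$Q{\left(R \right)} = -8$ ($Q{\left(R \right)} = -9 + \frac{R}{R} = -9 + 1 = -8$)
$\frac{1}{\left(-4518 - 37259\right) + \frac{1}{Q{\left(-132 \right)}}} = \frac{1}{\left(-4518 - 37259\right) + \frac{1}{-8}} = \frac{1}{\left(-4518 - 37259\right) - \frac{1}{8}} = \frac{1}{-41777 - \frac{1}{8}} = \frac{1}{- \frac{334217}{8}} = - \frac{8}{334217}$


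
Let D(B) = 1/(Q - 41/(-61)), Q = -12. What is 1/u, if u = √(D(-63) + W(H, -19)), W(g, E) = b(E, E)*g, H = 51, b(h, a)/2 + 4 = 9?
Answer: √243473159/352349 ≈ 0.044285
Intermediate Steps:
b(h, a) = 10 (b(h, a) = -8 + 2*9 = -8 + 18 = 10)
D(B) = -61/691 (D(B) = 1/(-12 - 41/(-61)) = 1/(-12 - 41*(-1/61)) = 1/(-12 + 41/61) = 1/(-691/61) = -61/691)
W(g, E) = 10*g
u = √243473159/691 (u = √(-61/691 + 10*51) = √(-61/691 + 510) = √(352349/691) = √243473159/691 ≈ 22.581)
1/u = 1/(√243473159/691) = √243473159/352349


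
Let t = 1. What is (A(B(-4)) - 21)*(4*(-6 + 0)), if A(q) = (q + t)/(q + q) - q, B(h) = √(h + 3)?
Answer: 492 + 36*I ≈ 492.0 + 36.0*I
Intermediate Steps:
B(h) = √(3 + h)
A(q) = -q + (1 + q)/(2*q) (A(q) = (q + 1)/(q + q) - q = (1 + q)/((2*q)) - q = (1 + q)*(1/(2*q)) - q = (1 + q)/(2*q) - q = -q + (1 + q)/(2*q))
(A(B(-4)) - 21)*(4*(-6 + 0)) = ((½ + 1/(2*(√(3 - 4))) - √(3 - 4)) - 21)*(4*(-6 + 0)) = ((½ + 1/(2*(√(-1))) - √(-1)) - 21)*(4*(-6)) = ((½ + 1/(2*I) - I) - 21)*(-24) = ((½ + (-I)/2 - I) - 21)*(-24) = ((½ - I/2 - I) - 21)*(-24) = ((½ - 3*I/2) - 21)*(-24) = (-41/2 - 3*I/2)*(-24) = 492 + 36*I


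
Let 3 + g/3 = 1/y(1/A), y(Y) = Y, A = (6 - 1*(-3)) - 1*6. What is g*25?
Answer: 0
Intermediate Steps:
A = 3 (A = (6 + 3) - 6 = 9 - 6 = 3)
g = 0 (g = -9 + 3/((1/3)) = -9 + 3/((1*(⅓))) = -9 + 3/(⅓) = -9 + 3*3 = -9 + 9 = 0)
g*25 = 0*25 = 0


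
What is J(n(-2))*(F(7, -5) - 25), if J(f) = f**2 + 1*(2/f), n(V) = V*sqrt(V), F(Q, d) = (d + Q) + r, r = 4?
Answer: 152 - 19*I*sqrt(2)/2 ≈ 152.0 - 13.435*I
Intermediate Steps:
F(Q, d) = 4 + Q + d (F(Q, d) = (d + Q) + 4 = (Q + d) + 4 = 4 + Q + d)
n(V) = V**(3/2)
J(f) = f**2 + 2/f
J(n(-2))*(F(7, -5) - 25) = ((2 + ((-2)**(3/2))**3)/((-2)**(3/2)))*((4 + 7 - 5) - 25) = ((2 + (-2*I*sqrt(2))**3)/((-2*I*sqrt(2))))*(6 - 25) = ((I*sqrt(2)/4)*(2 + 16*I*sqrt(2)))*(-19) = (I*sqrt(2)*(2 + 16*I*sqrt(2))/4)*(-19) = -19*I*sqrt(2)*(2 + 16*I*sqrt(2))/4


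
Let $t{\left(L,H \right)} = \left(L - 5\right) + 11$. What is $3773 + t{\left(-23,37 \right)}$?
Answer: $3756$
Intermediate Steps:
$t{\left(L,H \right)} = 6 + L$ ($t{\left(L,H \right)} = \left(-5 + L\right) + 11 = 6 + L$)
$3773 + t{\left(-23,37 \right)} = 3773 + \left(6 - 23\right) = 3773 - 17 = 3756$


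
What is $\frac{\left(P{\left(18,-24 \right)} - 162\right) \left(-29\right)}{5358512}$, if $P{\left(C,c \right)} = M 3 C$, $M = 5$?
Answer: $- \frac{783}{1339628} \approx -0.00058449$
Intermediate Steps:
$P{\left(C,c \right)} = 15 C$ ($P{\left(C,c \right)} = 5 \cdot 3 C = 15 C$)
$\frac{\left(P{\left(18,-24 \right)} - 162\right) \left(-29\right)}{5358512} = \frac{\left(15 \cdot 18 - 162\right) \left(-29\right)}{5358512} = \left(270 - 162\right) \left(-29\right) \frac{1}{5358512} = 108 \left(-29\right) \frac{1}{5358512} = \left(-3132\right) \frac{1}{5358512} = - \frac{783}{1339628}$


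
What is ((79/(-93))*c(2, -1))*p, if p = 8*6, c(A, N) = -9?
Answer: 11376/31 ≈ 366.97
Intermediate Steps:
p = 48
((79/(-93))*c(2, -1))*p = ((79/(-93))*(-9))*48 = ((79*(-1/93))*(-9))*48 = -79/93*(-9)*48 = (237/31)*48 = 11376/31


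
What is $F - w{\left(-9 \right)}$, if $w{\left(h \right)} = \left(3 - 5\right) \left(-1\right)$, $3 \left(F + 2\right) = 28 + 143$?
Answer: $53$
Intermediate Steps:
$F = 55$ ($F = -2 + \frac{28 + 143}{3} = -2 + \frac{1}{3} \cdot 171 = -2 + 57 = 55$)
$w{\left(h \right)} = 2$ ($w{\left(h \right)} = \left(-2\right) \left(-1\right) = 2$)
$F - w{\left(-9 \right)} = 55 - 2 = 53$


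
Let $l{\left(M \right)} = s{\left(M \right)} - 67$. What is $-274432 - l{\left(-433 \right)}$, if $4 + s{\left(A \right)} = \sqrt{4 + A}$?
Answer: $-274361 - i \sqrt{429} \approx -2.7436 \cdot 10^{5} - 20.712 i$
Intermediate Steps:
$s{\left(A \right)} = -4 + \sqrt{4 + A}$
$l{\left(M \right)} = -71 + \sqrt{4 + M}$ ($l{\left(M \right)} = \left(-4 + \sqrt{4 + M}\right) - 67 = -71 + \sqrt{4 + M}$)
$-274432 - l{\left(-433 \right)} = -274432 - \left(-71 + \sqrt{4 - 433}\right) = -274432 - \left(-71 + \sqrt{-429}\right) = -274432 - \left(-71 + i \sqrt{429}\right) = -274432 + \left(71 - i \sqrt{429}\right) = -274361 - i \sqrt{429}$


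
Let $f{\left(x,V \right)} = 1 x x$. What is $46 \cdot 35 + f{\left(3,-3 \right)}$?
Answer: $1619$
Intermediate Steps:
$f{\left(x,V \right)} = x^{2}$ ($f{\left(x,V \right)} = x x = x^{2}$)
$46 \cdot 35 + f{\left(3,-3 \right)} = 46 \cdot 35 + 3^{2} = 1610 + 9 = 1619$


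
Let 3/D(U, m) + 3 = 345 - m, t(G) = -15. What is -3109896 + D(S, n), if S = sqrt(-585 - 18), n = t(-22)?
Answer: -370077623/119 ≈ -3.1099e+6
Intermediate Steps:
n = -15
S = 3*I*sqrt(67) (S = sqrt(-603) = 3*I*sqrt(67) ≈ 24.556*I)
D(U, m) = 3/(342 - m) (D(U, m) = 3/(-3 + (345 - m)) = 3/(342 - m))
-3109896 + D(S, n) = -3109896 - 3/(-342 - 15) = -3109896 - 3/(-357) = -3109896 - 3*(-1/357) = -3109896 + 1/119 = -370077623/119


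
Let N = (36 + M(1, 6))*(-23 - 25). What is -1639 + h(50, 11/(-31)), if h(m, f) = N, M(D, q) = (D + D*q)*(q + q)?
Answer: -7399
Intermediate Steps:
M(D, q) = 2*q*(D + D*q) (M(D, q) = (D + D*q)*(2*q) = 2*q*(D + D*q))
N = -5760 (N = (36 + 2*1*6*(1 + 6))*(-23 - 25) = (36 + 2*1*6*7)*(-48) = (36 + 84)*(-48) = 120*(-48) = -5760)
h(m, f) = -5760
-1639 + h(50, 11/(-31)) = -1639 - 5760 = -7399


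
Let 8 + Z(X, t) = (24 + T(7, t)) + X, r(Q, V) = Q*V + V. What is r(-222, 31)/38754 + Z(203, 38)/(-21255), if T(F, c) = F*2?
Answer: -51549229/274572090 ≈ -0.18774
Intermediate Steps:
T(F, c) = 2*F
r(Q, V) = V + Q*V
Z(X, t) = 30 + X (Z(X, t) = -8 + ((24 + 2*7) + X) = -8 + ((24 + 14) + X) = -8 + (38 + X) = 30 + X)
r(-222, 31)/38754 + Z(203, 38)/(-21255) = (31*(1 - 222))/38754 + (30 + 203)/(-21255) = (31*(-221))*(1/38754) + 233*(-1/21255) = -6851*1/38754 - 233/21255 = -6851/38754 - 233/21255 = -51549229/274572090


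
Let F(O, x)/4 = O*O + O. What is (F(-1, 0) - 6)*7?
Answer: -42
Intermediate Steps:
F(O, x) = 4*O + 4*O² (F(O, x) = 4*(O*O + O) = 4*(O² + O) = 4*(O + O²) = 4*O + 4*O²)
(F(-1, 0) - 6)*7 = (4*(-1)*(1 - 1) - 6)*7 = (4*(-1)*0 - 6)*7 = (0 - 6)*7 = -6*7 = -42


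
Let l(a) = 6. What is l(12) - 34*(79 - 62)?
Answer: -572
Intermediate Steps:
l(12) - 34*(79 - 62) = 6 - 34*(79 - 62) = 6 - 34*17 = 6 - 578 = -572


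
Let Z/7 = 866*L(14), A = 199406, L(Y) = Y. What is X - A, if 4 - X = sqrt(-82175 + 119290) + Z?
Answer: -284270 - sqrt(37115) ≈ -2.8446e+5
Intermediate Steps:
Z = 84868 (Z = 7*(866*14) = 7*12124 = 84868)
X = -84864 - sqrt(37115) (X = 4 - (sqrt(-82175 + 119290) + 84868) = 4 - (sqrt(37115) + 84868) = 4 - (84868 + sqrt(37115)) = 4 + (-84868 - sqrt(37115)) = -84864 - sqrt(37115) ≈ -85057.)
X - A = (-84864 - sqrt(37115)) - 1*199406 = (-84864 - sqrt(37115)) - 199406 = -284270 - sqrt(37115)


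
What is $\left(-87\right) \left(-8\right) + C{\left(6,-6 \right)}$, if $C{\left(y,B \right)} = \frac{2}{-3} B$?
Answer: $700$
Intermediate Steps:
$C{\left(y,B \right)} = - \frac{2 B}{3}$ ($C{\left(y,B \right)} = 2 \left(- \frac{1}{3}\right) B = - \frac{2 B}{3}$)
$\left(-87\right) \left(-8\right) + C{\left(6,-6 \right)} = \left(-87\right) \left(-8\right) - -4 = 696 + 4 = 700$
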